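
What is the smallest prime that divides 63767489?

63767489 is odd.
Digit sum 50, not divisible by 3.
Ends in 9: not divisible by 5.
7: 63767489 = 7·9109641 + 2
11: 63767489 = 11·5797044 + 5
13: 63767489 = 13·4905191 + 6
17: 63767489 = 17·3751028 + 13
19: 63767489 = 19·3356183 + 12
23: 63767489 = 23·2772499 + 12
29: 63767489 = 29·2198878 + 27
31: 63767489 = 31·2057015 + 24
37: 63767489 = 37·1723445 + 24
41: 63767489 = 41·1555304 + 25
43: 63767489 = 43·1482964 + 37
47: 63767489 = 47·1356755 + 4
53: 63767489 = 53·1203160 + 9
59: 63767489 = 59·1080804 + 53
61: 63767489 = 61·1045368 + 41
67: 63767489 = 67·951753 + 38
71: 63767489 = 71·898133 + 46
73: 63767489 = 73·873527 + 18
79: 63767489 = 79·807183 + 32
83: 63767489 = 83·768283

83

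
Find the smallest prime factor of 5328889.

97

5328889 is odd.
Digit sum 43, not divisible by 3.
Ends in 9: not divisible by 5.
7: 5328889 = 7·761269 + 6
11: 5328889 = 11·484444 + 5
13: 5328889 = 13·409914 + 7
17: 5328889 = 17·313464 + 1
19: 5328889 = 19·280467 + 16
23: 5328889 = 23·231690 + 19
29: 5328889 = 29·183754 + 23
31: 5328889 = 31·171899 + 20
37: 5328889 = 37·144024 + 1
41: 5328889 = 41·129972 + 37
43: 5328889 = 43·123927 + 28
47: 5328889 = 47·113380 + 29
53: 5328889 = 53·100545 + 4
59: 5328889 = 59·90320 + 9
61: 5328889 = 61·87358 + 51
67: 5328889 = 67·79535 + 44
71: 5328889 = 71·75054 + 55
73: 5328889 = 73·72998 + 35
79: 5328889 = 79·67454 + 23
83: 5328889 = 83·64203 + 40
89: 5328889 = 89·59875 + 14
97: 5328889 = 97·54937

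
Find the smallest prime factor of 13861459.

13861459 is odd.
Digit sum 37, not divisible by 3.
Ends in 9: not divisible by 5.
7: 13861459 = 7·1980208 + 3
11: 13861459 = 11·1260132 + 7
13: 13861459 = 13·1066266 + 1
17: 13861459 = 17·815379 + 16
19: 13861459 = 19·729550 + 9
23: 13861459 = 23·602672 + 3
29: 13861459 = 29·477981 + 10
31: 13861459 = 31·447143 + 26
37: 13861459 = 37·374634 + 1
41: 13861459 = 41·338084 + 15
43: 13861459 = 43·322359 + 22
47: 13861459 = 47·294924 + 31
53: 13861459 = 53·261536 + 51
59: 13861459 = 59·234939 + 58
61: 13861459 = 61·227237 + 2
67: 13861459 = 67·206887 + 30
71: 13861459 = 71·195231 + 58
73: 13861459 = 73·189883

73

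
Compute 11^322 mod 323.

11^1 ≡ 11 (mod 323)
11^2 ≡ 11^2 = 121 ≡ 121 (mod 323)
11^4 ≡ 121^2 = 14641 ≡ 106 (mod 323)
11^8 ≡ 106^2 = 11236 ≡ 254 (mod 323)
11^16 ≡ 254^2 = 64516 ≡ 239 (mod 323)
11^32 ≡ 239^2 = 57121 ≡ 273 (mod 323)
11^64 ≡ 273^2 = 74529 ≡ 239 (mod 323)
11^128 ≡ 239^2 = 57121 ≡ 273 (mod 323)
11^256 ≡ 273^2 = 74529 ≡ 239 (mod 323)
322 = 256 + 64 + 2 in binary powers of 2.
So 11^322 ≡ 239 · 239 · 121 ≡ 87 (mod 323).
Since 87 ≠ 1, base 11 is a Fermat witness: 323 is composite.

87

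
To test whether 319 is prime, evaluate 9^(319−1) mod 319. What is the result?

25

9^1 ≡ 9 (mod 319)
9^2 ≡ 9^2 = 81 ≡ 81 (mod 319)
9^4 ≡ 81^2 = 6561 ≡ 181 (mod 319)
9^8 ≡ 181^2 = 32761 ≡ 223 (mod 319)
9^16 ≡ 223^2 = 49729 ≡ 284 (mod 319)
9^32 ≡ 284^2 = 80656 ≡ 268 (mod 319)
9^64 ≡ 268^2 = 71824 ≡ 49 (mod 319)
9^128 ≡ 49^2 = 2401 ≡ 168 (mod 319)
9^256 ≡ 168^2 = 28224 ≡ 152 (mod 319)
318 = 256 + 32 + 16 + 8 + 4 + 2 in binary powers of 2.
So 9^318 ≡ 152 · 268 · 284 · 223 · 181 · 81 ≡ 25 (mod 319).
Since 25 ≠ 1, base 9 is a Fermat witness: 319 is composite.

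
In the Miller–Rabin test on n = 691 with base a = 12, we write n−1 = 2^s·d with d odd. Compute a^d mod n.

691 − 1 = 690 = 2^1 · 345, so d = 345.
12^1 ≡ 12 (mod 691)
12^2 ≡ 12^2 = 144 ≡ 144 (mod 691)
12^4 ≡ 144^2 = 20736 ≡ 6 (mod 691)
12^8 ≡ 6^2 = 36 ≡ 36 (mod 691)
12^16 ≡ 36^2 = 1296 ≡ 605 (mod 691)
12^32 ≡ 605^2 = 366025 ≡ 486 (mod 691)
12^64 ≡ 486^2 = 236196 ≡ 565 (mod 691)
12^128 ≡ 565^2 = 319225 ≡ 674 (mod 691)
12^256 ≡ 674^2 = 454276 ≡ 289 (mod 691)
345 = 256 + 64 + 16 + 8 + 1 in binary powers of 2.
So 12^345 ≡ 289 · 565 · 605 · 36 · 12 ≡ 690 (mod 691).
Since 12^d ≡ 690 (mod 691), base 12 does not prove 691 composite.

690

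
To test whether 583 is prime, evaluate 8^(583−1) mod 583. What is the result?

196

8^1 ≡ 8 (mod 583)
8^2 ≡ 8^2 = 64 ≡ 64 (mod 583)
8^4 ≡ 64^2 = 4096 ≡ 15 (mod 583)
8^8 ≡ 15^2 = 225 ≡ 225 (mod 583)
8^16 ≡ 225^2 = 50625 ≡ 487 (mod 583)
8^32 ≡ 487^2 = 237169 ≡ 471 (mod 583)
8^64 ≡ 471^2 = 221841 ≡ 301 (mod 583)
8^128 ≡ 301^2 = 90601 ≡ 236 (mod 583)
8^256 ≡ 236^2 = 55696 ≡ 311 (mod 583)
8^512 ≡ 311^2 = 96721 ≡ 526 (mod 583)
582 = 512 + 64 + 4 + 2 in binary powers of 2.
So 8^582 ≡ 526 · 301 · 15 · 64 ≡ 196 (mod 583).
Since 196 ≠ 1, base 8 is a Fermat witness: 583 is composite.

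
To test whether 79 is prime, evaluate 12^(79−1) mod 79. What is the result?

1

12^1 ≡ 12 (mod 79)
12^2 ≡ 12^2 = 144 ≡ 65 (mod 79)
12^4 ≡ 65^2 = 4225 ≡ 38 (mod 79)
12^8 ≡ 38^2 = 1444 ≡ 22 (mod 79)
12^16 ≡ 22^2 = 484 ≡ 10 (mod 79)
12^32 ≡ 10^2 = 100 ≡ 21 (mod 79)
12^64 ≡ 21^2 = 441 ≡ 46 (mod 79)
78 = 64 + 8 + 4 + 2 in binary powers of 2.
So 12^78 ≡ 46 · 22 · 38 · 65 ≡ 1 (mod 79).
Since the result is 1, base 12 gives no evidence that 79 is composite.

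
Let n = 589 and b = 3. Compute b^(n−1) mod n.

562

3^1 ≡ 3 (mod 589)
3^2 ≡ 3^2 = 9 ≡ 9 (mod 589)
3^4 ≡ 9^2 = 81 ≡ 81 (mod 589)
3^8 ≡ 81^2 = 6561 ≡ 82 (mod 589)
3^16 ≡ 82^2 = 6724 ≡ 245 (mod 589)
3^32 ≡ 245^2 = 60025 ≡ 536 (mod 589)
3^64 ≡ 536^2 = 287296 ≡ 453 (mod 589)
3^128 ≡ 453^2 = 205209 ≡ 237 (mod 589)
3^256 ≡ 237^2 = 56169 ≡ 214 (mod 589)
3^512 ≡ 214^2 = 45796 ≡ 443 (mod 589)
588 = 512 + 64 + 8 + 4 in binary powers of 2.
So 3^588 ≡ 443 · 453 · 82 · 81 ≡ 562 (mod 589).
Since 562 ≠ 1, base 3 is a Fermat witness: 589 is composite.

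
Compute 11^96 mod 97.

1

11^1 ≡ 11 (mod 97)
11^2 ≡ 11^2 = 121 ≡ 24 (mod 97)
11^4 ≡ 24^2 = 576 ≡ 91 (mod 97)
11^8 ≡ 91^2 = 8281 ≡ 36 (mod 97)
11^16 ≡ 36^2 = 1296 ≡ 35 (mod 97)
11^32 ≡ 35^2 = 1225 ≡ 61 (mod 97)
11^64 ≡ 61^2 = 3721 ≡ 35 (mod 97)
96 = 64 + 32 in binary powers of 2.
So 11^96 ≡ 35 · 61 ≡ 1 (mod 97).
Since the result is 1, base 11 gives no evidence that 97 is composite.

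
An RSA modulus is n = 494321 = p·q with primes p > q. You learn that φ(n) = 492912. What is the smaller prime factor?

φ(n) = (p−1)(q−1) = n − (p+q) + 1, so p + q = 494321 − 492912 + 1 = 1410.
p and q are the roots of t² − 1410t + 494321 = 0.
Discriminant: 1410² − 4·494321 = 1988100 − 1977284 = 10816; √10816 = 104.
q = (1410 − 104)/2 = 653, p = (1410 + 104)/2 = 757.
Check: 653 · 757 = 494321.

653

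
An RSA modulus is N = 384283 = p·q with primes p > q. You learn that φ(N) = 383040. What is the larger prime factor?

673

φ(n) = (p−1)(q−1) = n − (p+q) + 1, so p + q = 384283 − 383040 + 1 = 1244.
p and q are the roots of t² − 1244t + 384283 = 0.
Discriminant: 1244² − 4·384283 = 1547536 − 1537132 = 10404; √10404 = 102.
q = (1244 − 102)/2 = 571, p = (1244 + 102)/2 = 673.
Check: 571 · 673 = 384283.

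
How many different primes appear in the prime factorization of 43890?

6

43890 = 2 · 21945
21945 = 3 · 7315
7315 = 5 · 1463
1463 = 7 · 209
209 = 11 · 19
43890 = 2 · 3 · 5 · 7 · 11 · 19, which has 6 distinct prime factors.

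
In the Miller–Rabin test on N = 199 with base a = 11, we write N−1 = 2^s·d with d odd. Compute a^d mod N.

199 − 1 = 198 = 2^1 · 99, so d = 99.
11^1 ≡ 11 (mod 199)
11^2 ≡ 11^2 = 121 ≡ 121 (mod 199)
11^4 ≡ 121^2 = 14641 ≡ 114 (mod 199)
11^8 ≡ 114^2 = 12996 ≡ 61 (mod 199)
11^16 ≡ 61^2 = 3721 ≡ 139 (mod 199)
11^32 ≡ 139^2 = 19321 ≡ 18 (mod 199)
11^64 ≡ 18^2 = 324 ≡ 125 (mod 199)
99 = 64 + 32 + 2 + 1 in binary powers of 2.
So 11^99 ≡ 125 · 18 · 121 · 11 ≡ 198 (mod 199).
Since 11^d ≡ 198 (mod 199), base 11 does not prove 199 composite.

198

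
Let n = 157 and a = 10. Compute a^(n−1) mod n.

1

10^1 ≡ 10 (mod 157)
10^2 ≡ 10^2 = 100 ≡ 100 (mod 157)
10^4 ≡ 100^2 = 10000 ≡ 109 (mod 157)
10^8 ≡ 109^2 = 11881 ≡ 106 (mod 157)
10^16 ≡ 106^2 = 11236 ≡ 89 (mod 157)
10^32 ≡ 89^2 = 7921 ≡ 71 (mod 157)
10^64 ≡ 71^2 = 5041 ≡ 17 (mod 157)
10^128 ≡ 17^2 = 289 ≡ 132 (mod 157)
156 = 128 + 16 + 8 + 4 in binary powers of 2.
So 10^156 ≡ 132 · 89 · 106 · 109 ≡ 1 (mod 157).
Since the result is 1, base 10 gives no evidence that 157 is composite.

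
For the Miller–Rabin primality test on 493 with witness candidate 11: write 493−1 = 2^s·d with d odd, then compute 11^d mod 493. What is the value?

97

493 − 1 = 492 = 2^2 · 123, so d = 123.
11^1 ≡ 11 (mod 493)
11^2 ≡ 11^2 = 121 ≡ 121 (mod 493)
11^4 ≡ 121^2 = 14641 ≡ 344 (mod 493)
11^8 ≡ 344^2 = 118336 ≡ 16 (mod 493)
11^16 ≡ 16^2 = 256 ≡ 256 (mod 493)
11^32 ≡ 256^2 = 65536 ≡ 460 (mod 493)
11^64 ≡ 460^2 = 211600 ≡ 103 (mod 493)
123 = 64 + 32 + 16 + 8 + 2 + 1 in binary powers of 2.
So 11^123 ≡ 103 · 460 · 256 · 16 · 121 · 11 ≡ 97 (mod 493).
Squaring chain: 97 → 42; never reaches −1, so base 11 is a Miller–Rabin witness that 493 is composite.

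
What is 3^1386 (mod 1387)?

3^1 ≡ 3 (mod 1387)
3^2 ≡ 3^2 = 9 ≡ 9 (mod 1387)
3^4 ≡ 9^2 = 81 ≡ 81 (mod 1387)
3^8 ≡ 81^2 = 6561 ≡ 1013 (mod 1387)
3^16 ≡ 1013^2 = 1026169 ≡ 1176 (mod 1387)
3^32 ≡ 1176^2 = 1382976 ≡ 137 (mod 1387)
3^64 ≡ 137^2 = 18769 ≡ 738 (mod 1387)
3^128 ≡ 738^2 = 544644 ≡ 940 (mod 1387)
3^256 ≡ 940^2 = 883600 ≡ 81 (mod 1387)
3^512 ≡ 81^2 = 6561 ≡ 1013 (mod 1387)
3^1024 ≡ 1013^2 = 1026169 ≡ 1176 (mod 1387)
1386 = 1024 + 256 + 64 + 32 + 8 + 2 in binary powers of 2.
So 3^1386 ≡ 1176 · 81 · 738 · 137 · 1013 · 9 ≡ 875 (mod 1387).
Since 875 ≠ 1, base 3 is a Fermat witness: 1387 is composite.

875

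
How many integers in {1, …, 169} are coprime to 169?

156

Factor: 169 = 13^2.
φ(169) = 13^1·(13−1) = 156.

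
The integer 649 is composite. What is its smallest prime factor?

649 is odd.
Digit sum 19, not divisible by 3.
Ends in 9: not divisible by 5.
7: 649 = 7·92 + 5
11: 649 = 11·59

11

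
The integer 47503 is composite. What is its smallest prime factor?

67

47503 is odd.
Digit sum 19, not divisible by 3.
Ends in 3: not divisible by 5.
7: 47503 = 7·6786 + 1
11: 47503 = 11·4318 + 5
13: 47503 = 13·3654 + 1
17: 47503 = 17·2794 + 5
19: 47503 = 19·2500 + 3
23: 47503 = 23·2065 + 8
29: 47503 = 29·1638 + 1
31: 47503 = 31·1532 + 11
37: 47503 = 37·1283 + 32
41: 47503 = 41·1158 + 25
43: 47503 = 43·1104 + 31
47: 47503 = 47·1010 + 33
53: 47503 = 53·896 + 15
59: 47503 = 59·805 + 8
61: 47503 = 61·778 + 45
67: 47503 = 67·709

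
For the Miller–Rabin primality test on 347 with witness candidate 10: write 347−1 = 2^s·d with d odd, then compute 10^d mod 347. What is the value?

347 − 1 = 346 = 2^1 · 173, so d = 173.
10^1 ≡ 10 (mod 347)
10^2 ≡ 10^2 = 100 ≡ 100 (mod 347)
10^4 ≡ 100^2 = 10000 ≡ 284 (mod 347)
10^8 ≡ 284^2 = 80656 ≡ 152 (mod 347)
10^16 ≡ 152^2 = 23104 ≡ 202 (mod 347)
10^32 ≡ 202^2 = 40804 ≡ 205 (mod 347)
10^64 ≡ 205^2 = 42025 ≡ 38 (mod 347)
10^128 ≡ 38^2 = 1444 ≡ 56 (mod 347)
173 = 128 + 32 + 8 + 4 + 1 in binary powers of 2.
So 10^173 ≡ 56 · 205 · 152 · 284 · 10 ≡ 1 (mod 347).
Since 10^d ≡ 1 (mod 347), base 10 does not prove 347 composite.

1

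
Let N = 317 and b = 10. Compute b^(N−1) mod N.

10^1 ≡ 10 (mod 317)
10^2 ≡ 10^2 = 100 ≡ 100 (mod 317)
10^4 ≡ 100^2 = 10000 ≡ 173 (mod 317)
10^8 ≡ 173^2 = 29929 ≡ 131 (mod 317)
10^16 ≡ 131^2 = 17161 ≡ 43 (mod 317)
10^32 ≡ 43^2 = 1849 ≡ 264 (mod 317)
10^64 ≡ 264^2 = 69696 ≡ 273 (mod 317)
10^128 ≡ 273^2 = 74529 ≡ 34 (mod 317)
10^256 ≡ 34^2 = 1156 ≡ 205 (mod 317)
316 = 256 + 32 + 16 + 8 + 4 in binary powers of 2.
So 10^316 ≡ 205 · 264 · 43 · 131 · 173 ≡ 1 (mod 317).
Since the result is 1, base 10 gives no evidence that 317 is composite.

1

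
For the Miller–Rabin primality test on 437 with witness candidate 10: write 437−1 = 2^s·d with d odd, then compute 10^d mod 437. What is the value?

437 − 1 = 436 = 2^2 · 109, so d = 109.
10^1 ≡ 10 (mod 437)
10^2 ≡ 10^2 = 100 ≡ 100 (mod 437)
10^4 ≡ 100^2 = 10000 ≡ 386 (mod 437)
10^8 ≡ 386^2 = 148996 ≡ 416 (mod 437)
10^16 ≡ 416^2 = 173056 ≡ 4 (mod 437)
10^32 ≡ 4^2 = 16 ≡ 16 (mod 437)
10^64 ≡ 16^2 = 256 ≡ 256 (mod 437)
109 = 64 + 32 + 8 + 4 + 1 in binary powers of 2.
So 10^109 ≡ 256 · 16 · 416 · 386 · 10 ≡ 352 (mod 437).
Squaring chain: 352 → 233; never reaches −1, so base 10 is a Miller–Rabin witness that 437 is composite.

352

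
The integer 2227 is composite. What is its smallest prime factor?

2227 is odd.
Digit sum 13, not divisible by 3.
Ends in 7: not divisible by 5.
7: 2227 = 7·318 + 1
11: 2227 = 11·202 + 5
13: 2227 = 13·171 + 4
17: 2227 = 17·131

17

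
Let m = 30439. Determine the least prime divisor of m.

30439 is odd.
Digit sum 19, not divisible by 3.
Ends in 9: not divisible by 5.
7: 30439 = 7·4348 + 3
11: 30439 = 11·2767 + 2
13: 30439 = 13·2341 + 6
17: 30439 = 17·1790 + 9
19: 30439 = 19·1602 + 1
23: 30439 = 23·1323 + 10
29: 30439 = 29·1049 + 18
31: 30439 = 31·981 + 28
37: 30439 = 37·822 + 25
41: 30439 = 41·742 + 17
43: 30439 = 43·707 + 38
47: 30439 = 47·647 + 30
53: 30439 = 53·574 + 17
59: 30439 = 59·515 + 54
61: 30439 = 61·499

61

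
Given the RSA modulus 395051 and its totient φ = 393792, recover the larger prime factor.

673

φ(n) = (p−1)(q−1) = n − (p+q) + 1, so p + q = 395051 − 393792 + 1 = 1260.
p and q are the roots of t² − 1260t + 395051 = 0.
Discriminant: 1260² − 4·395051 = 1587600 − 1580204 = 7396; √7396 = 86.
q = (1260 − 86)/2 = 587, p = (1260 + 86)/2 = 673.
Check: 587 · 673 = 395051.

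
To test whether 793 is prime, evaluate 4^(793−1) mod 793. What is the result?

508

4^1 ≡ 4 (mod 793)
4^2 ≡ 4^2 = 16 ≡ 16 (mod 793)
4^4 ≡ 16^2 = 256 ≡ 256 (mod 793)
4^8 ≡ 256^2 = 65536 ≡ 510 (mod 793)
4^16 ≡ 510^2 = 260100 ≡ 789 (mod 793)
4^32 ≡ 789^2 = 622521 ≡ 16 (mod 793)
4^64 ≡ 16^2 = 256 ≡ 256 (mod 793)
4^128 ≡ 256^2 = 65536 ≡ 510 (mod 793)
4^256 ≡ 510^2 = 260100 ≡ 789 (mod 793)
4^512 ≡ 789^2 = 622521 ≡ 16 (mod 793)
792 = 512 + 256 + 16 + 8 in binary powers of 2.
So 4^792 ≡ 16 · 789 · 789 · 510 ≡ 508 (mod 793).
Since 508 ≠ 1, base 4 is a Fermat witness: 793 is composite.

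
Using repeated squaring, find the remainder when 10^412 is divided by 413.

186

10^1 ≡ 10 (mod 413)
10^2 ≡ 10^2 = 100 ≡ 100 (mod 413)
10^4 ≡ 100^2 = 10000 ≡ 88 (mod 413)
10^8 ≡ 88^2 = 7744 ≡ 310 (mod 413)
10^16 ≡ 310^2 = 96100 ≡ 284 (mod 413)
10^32 ≡ 284^2 = 80656 ≡ 121 (mod 413)
10^64 ≡ 121^2 = 14641 ≡ 186 (mod 413)
10^128 ≡ 186^2 = 34596 ≡ 317 (mod 413)
10^256 ≡ 317^2 = 100489 ≡ 130 (mod 413)
412 = 256 + 128 + 16 + 8 + 4 in binary powers of 2.
So 10^412 ≡ 130 · 317 · 284 · 310 · 88 ≡ 186 (mod 413).
Since 186 ≠ 1, base 10 is a Fermat witness: 413 is composite.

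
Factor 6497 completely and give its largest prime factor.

89

6497 = 73 · 89
89 is prime.
So 6497 = 73 · 89; the largest prime factor is 89.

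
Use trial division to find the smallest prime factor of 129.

3

129 is odd.
Digit sum 12, divisible by 3.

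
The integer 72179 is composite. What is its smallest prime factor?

89

72179 is odd.
Digit sum 26, not divisible by 3.
Ends in 9: not divisible by 5.
7: 72179 = 7·10311 + 2
11: 72179 = 11·6561 + 8
13: 72179 = 13·5552 + 3
17: 72179 = 17·4245 + 14
19: 72179 = 19·3798 + 17
23: 72179 = 23·3138 + 5
29: 72179 = 29·2488 + 27
31: 72179 = 31·2328 + 11
37: 72179 = 37·1950 + 29
41: 72179 = 41·1760 + 19
43: 72179 = 43·1678 + 25
47: 72179 = 47·1535 + 34
53: 72179 = 53·1361 + 46
59: 72179 = 59·1223 + 22
61: 72179 = 61·1183 + 16
67: 72179 = 67·1077 + 20
71: 72179 = 71·1016 + 43
73: 72179 = 73·988 + 55
79: 72179 = 79·913 + 52
83: 72179 = 83·869 + 52
89: 72179 = 89·811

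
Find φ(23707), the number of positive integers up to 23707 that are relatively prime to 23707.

Factor: 23707 = 151 · 157.
φ(23707) = (151−1) · (157−1) = 150 · 156 = 23400.

23400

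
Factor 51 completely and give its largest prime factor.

17

51 = 3 · 17
17 is prime.
So 51 = 3 · 17; the largest prime factor is 17.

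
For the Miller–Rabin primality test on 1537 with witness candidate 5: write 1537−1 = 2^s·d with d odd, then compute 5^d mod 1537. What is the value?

1537 − 1 = 1536 = 2^9 · 3, so d = 3.
5^1 ≡ 5 (mod 1537)
5^2 ≡ 5^2 = 25 ≡ 25 (mod 1537)
3 = 2 + 1 in binary powers of 2.
So 5^3 ≡ 25 · 5 ≡ 125 (mod 1537).
Squaring chain: 125 → 255 → 471 → 513 → 342 → 152 → 49 → 864 → 1051; never reaches −1, so base 5 is a Miller–Rabin witness that 1537 is composite.

125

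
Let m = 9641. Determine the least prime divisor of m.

31

9641 is odd.
Digit sum 20, not divisible by 3.
Ends in 1: not divisible by 5.
7: 9641 = 7·1377 + 2
11: 9641 = 11·876 + 5
13: 9641 = 13·741 + 8
17: 9641 = 17·567 + 2
19: 9641 = 19·507 + 8
23: 9641 = 23·419 + 4
29: 9641 = 29·332 + 13
31: 9641 = 31·311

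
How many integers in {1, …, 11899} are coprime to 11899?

11664

Factor: 11899 = 73 · 163.
φ(11899) = (73−1) · (163−1) = 72 · 162 = 11664.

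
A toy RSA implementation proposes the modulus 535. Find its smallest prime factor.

535 is odd.
Digit sum 13, not divisible by 3.
Ends in 5: divisible by 5.

5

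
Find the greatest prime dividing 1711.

1711 = 29 · 59
59 is prime.
So 1711 = 29 · 59; the largest prime factor is 59.

59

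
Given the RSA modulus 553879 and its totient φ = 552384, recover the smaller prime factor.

673

φ(n) = (p−1)(q−1) = n − (p+q) + 1, so p + q = 553879 − 552384 + 1 = 1496.
p and q are the roots of t² − 1496t + 553879 = 0.
Discriminant: 1496² − 4·553879 = 2238016 − 2215516 = 22500; √22500 = 150.
q = (1496 − 150)/2 = 673, p = (1496 + 150)/2 = 823.
Check: 673 · 823 = 553879.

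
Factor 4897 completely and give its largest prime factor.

83

4897 = 59 · 83
83 is prime.
So 4897 = 59 · 83; the largest prime factor is 83.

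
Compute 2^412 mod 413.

2^1 ≡ 2 (mod 413)
2^2 ≡ 2^2 = 4 ≡ 4 (mod 413)
2^4 ≡ 4^2 = 16 ≡ 16 (mod 413)
2^8 ≡ 16^2 = 256 ≡ 256 (mod 413)
2^16 ≡ 256^2 = 65536 ≡ 282 (mod 413)
2^32 ≡ 282^2 = 79524 ≡ 228 (mod 413)
2^64 ≡ 228^2 = 51984 ≡ 359 (mod 413)
2^128 ≡ 359^2 = 128881 ≡ 25 (mod 413)
2^256 ≡ 25^2 = 625 ≡ 212 (mod 413)
412 = 256 + 128 + 16 + 8 + 4 in binary powers of 2.
So 2^412 ≡ 212 · 25 · 282 · 256 · 16 ≡ 359 (mod 413).
Since 359 ≠ 1, base 2 is a Fermat witness: 413 is composite.

359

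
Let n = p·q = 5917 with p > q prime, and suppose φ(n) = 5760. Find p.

97

φ(n) = (p−1)(q−1) = n − (p+q) + 1, so p + q = 5917 − 5760 + 1 = 158.
p and q are the roots of t² − 158t + 5917 = 0.
Discriminant: 158² − 4·5917 = 24964 − 23668 = 1296; √1296 = 36.
q = (158 − 36)/2 = 61, p = (158 + 36)/2 = 97.
Check: 61 · 97 = 5917.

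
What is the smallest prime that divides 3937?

3937 is odd.
Digit sum 22, not divisible by 3.
Ends in 7: not divisible by 5.
7: 3937 = 7·562 + 3
11: 3937 = 11·357 + 10
13: 3937 = 13·302 + 11
17: 3937 = 17·231 + 10
19: 3937 = 19·207 + 4
23: 3937 = 23·171 + 4
29: 3937 = 29·135 + 22
31: 3937 = 31·127

31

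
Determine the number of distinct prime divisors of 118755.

118755 = 3^2 · 13195
13195 = 5 · 2639
2639 = 7 · 377
377 = 13 · 29
118755 = 3^2 · 5 · 7 · 13 · 29, which has 5 distinct prime factors.

5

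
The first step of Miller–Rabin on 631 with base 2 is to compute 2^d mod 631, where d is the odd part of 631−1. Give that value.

1

631 − 1 = 630 = 2^1 · 315, so d = 315.
2^1 ≡ 2 (mod 631)
2^2 ≡ 2^2 = 4 ≡ 4 (mod 631)
2^4 ≡ 4^2 = 16 ≡ 16 (mod 631)
2^8 ≡ 16^2 = 256 ≡ 256 (mod 631)
2^16 ≡ 256^2 = 65536 ≡ 543 (mod 631)
2^32 ≡ 543^2 = 294849 ≡ 172 (mod 631)
2^64 ≡ 172^2 = 29584 ≡ 558 (mod 631)
2^128 ≡ 558^2 = 311364 ≡ 281 (mod 631)
2^256 ≡ 281^2 = 78961 ≡ 86 (mod 631)
315 = 256 + 32 + 16 + 8 + 2 + 1 in binary powers of 2.
So 2^315 ≡ 86 · 172 · 543 · 256 · 4 · 2 ≡ 1 (mod 631).
Since 2^d ≡ 1 (mod 631), base 2 does not prove 631 composite.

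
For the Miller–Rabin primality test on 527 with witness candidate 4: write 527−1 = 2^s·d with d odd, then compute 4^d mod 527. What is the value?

64

527 − 1 = 526 = 2^1 · 263, so d = 263.
4^1 ≡ 4 (mod 527)
4^2 ≡ 4^2 = 16 ≡ 16 (mod 527)
4^4 ≡ 16^2 = 256 ≡ 256 (mod 527)
4^8 ≡ 256^2 = 65536 ≡ 188 (mod 527)
4^16 ≡ 188^2 = 35344 ≡ 35 (mod 527)
4^32 ≡ 35^2 = 1225 ≡ 171 (mod 527)
4^64 ≡ 171^2 = 29241 ≡ 256 (mod 527)
4^128 ≡ 256^2 = 65536 ≡ 188 (mod 527)
4^256 ≡ 188^2 = 35344 ≡ 35 (mod 527)
263 = 256 + 4 + 2 + 1 in binary powers of 2.
So 4^263 ≡ 35 · 256 · 16 · 4 ≡ 64 (mod 527).
Squaring chain: 64; never reaches −1, so base 4 is a Miller–Rabin witness that 527 is composite.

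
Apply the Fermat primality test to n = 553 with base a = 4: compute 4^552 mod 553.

4^1 ≡ 4 (mod 553)
4^2 ≡ 4^2 = 16 ≡ 16 (mod 553)
4^4 ≡ 16^2 = 256 ≡ 256 (mod 553)
4^8 ≡ 256^2 = 65536 ≡ 282 (mod 553)
4^16 ≡ 282^2 = 79524 ≡ 445 (mod 553)
4^32 ≡ 445^2 = 198025 ≡ 51 (mod 553)
4^64 ≡ 51^2 = 2601 ≡ 389 (mod 553)
4^128 ≡ 389^2 = 151321 ≡ 352 (mod 553)
4^256 ≡ 352^2 = 123904 ≡ 32 (mod 553)
4^512 ≡ 32^2 = 1024 ≡ 471 (mod 553)
552 = 512 + 32 + 8 in binary powers of 2.
So 4^552 ≡ 471 · 51 · 282 ≡ 225 (mod 553).
Since 225 ≠ 1, base 4 is a Fermat witness: 553 is composite.

225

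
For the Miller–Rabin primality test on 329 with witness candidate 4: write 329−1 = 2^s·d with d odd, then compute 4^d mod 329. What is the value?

329 − 1 = 328 = 2^3 · 41, so d = 41.
4^1 ≡ 4 (mod 329)
4^2 ≡ 4^2 = 16 ≡ 16 (mod 329)
4^4 ≡ 16^2 = 256 ≡ 256 (mod 329)
4^8 ≡ 256^2 = 65536 ≡ 65 (mod 329)
4^16 ≡ 65^2 = 4225 ≡ 277 (mod 329)
4^32 ≡ 277^2 = 76729 ≡ 72 (mod 329)
41 = 32 + 8 + 1 in binary powers of 2.
So 4^41 ≡ 72 · 65 · 4 ≡ 296 (mod 329).
Squaring chain: 296 → 102 → 205; never reaches −1, so base 4 is a Miller–Rabin witness that 329 is composite.

296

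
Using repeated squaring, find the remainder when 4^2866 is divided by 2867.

4^1 ≡ 4 (mod 2867)
4^2 ≡ 4^2 = 16 ≡ 16 (mod 2867)
4^4 ≡ 16^2 = 256 ≡ 256 (mod 2867)
4^8 ≡ 256^2 = 65536 ≡ 2462 (mod 2867)
4^16 ≡ 2462^2 = 6061444 ≡ 606 (mod 2867)
4^32 ≡ 606^2 = 367236 ≡ 260 (mod 2867)
4^64 ≡ 260^2 = 67600 ≡ 1659 (mod 2867)
4^128 ≡ 1659^2 = 2752281 ≡ 2828 (mod 2867)
4^256 ≡ 2828^2 = 7997584 ≡ 1521 (mod 2867)
4^512 ≡ 1521^2 = 2313441 ≡ 2639 (mod 2867)
4^1024 ≡ 2639^2 = 6964321 ≡ 378 (mod 2867)
4^2048 ≡ 378^2 = 142884 ≡ 2401 (mod 2867)
2866 = 2048 + 512 + 256 + 32 + 16 + 2 in binary powers of 2.
So 4^2866 ≡ 2401 · 2639 · 1521 · 260 · 606 · 16 ≡ 972 (mod 2867).
Since 972 ≠ 1, base 4 is a Fermat witness: 2867 is composite.

972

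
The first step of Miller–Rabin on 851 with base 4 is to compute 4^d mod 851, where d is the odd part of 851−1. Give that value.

851 − 1 = 850 = 2^1 · 425, so d = 425.
4^1 ≡ 4 (mod 851)
4^2 ≡ 4^2 = 16 ≡ 16 (mod 851)
4^4 ≡ 16^2 = 256 ≡ 256 (mod 851)
4^8 ≡ 256^2 = 65536 ≡ 9 (mod 851)
4^16 ≡ 9^2 = 81 ≡ 81 (mod 851)
4^32 ≡ 81^2 = 6561 ≡ 604 (mod 851)
4^64 ≡ 604^2 = 364816 ≡ 588 (mod 851)
4^128 ≡ 588^2 = 345744 ≡ 238 (mod 851)
4^256 ≡ 238^2 = 56644 ≡ 478 (mod 851)
425 = 256 + 128 + 32 + 8 + 1 in binary powers of 2.
So 4^425 ≡ 478 · 238 · 604 · 9 · 4 ≡ 169 (mod 851).
Squaring chain: 169; never reaches −1, so base 4 is a Miller–Rabin witness that 851 is composite.

169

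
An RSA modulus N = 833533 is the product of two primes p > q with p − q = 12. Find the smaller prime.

907

Since p = q + 12, we have 833533 = q(q + 12), so q² + 12q − 833533 = 0.
Discriminant: 12² + 4·833533 = 144 + 3334132 = 3334276; √3334276 = 1826.
q = (−12 + 1826)/2 = 907, and p = q + 12 = 919.
Check: 907 · 919 = 833533.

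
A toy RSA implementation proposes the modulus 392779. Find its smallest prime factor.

47

392779 is odd.
Digit sum 37, not divisible by 3.
Ends in 9: not divisible by 5.
7: 392779 = 7·56111 + 2
11: 392779 = 11·35707 + 2
13: 392779 = 13·30213 + 10
17: 392779 = 17·23104 + 11
19: 392779 = 19·20672 + 11
23: 392779 = 23·17077 + 8
29: 392779 = 29·13544 + 3
31: 392779 = 31·12670 + 9
37: 392779 = 37·10615 + 24
41: 392779 = 41·9579 + 40
43: 392779 = 43·9134 + 17
47: 392779 = 47·8357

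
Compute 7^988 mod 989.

7^1 ≡ 7 (mod 989)
7^2 ≡ 7^2 = 49 ≡ 49 (mod 989)
7^4 ≡ 49^2 = 2401 ≡ 423 (mod 989)
7^8 ≡ 423^2 = 178929 ≡ 909 (mod 989)
7^16 ≡ 909^2 = 826281 ≡ 466 (mod 989)
7^32 ≡ 466^2 = 217156 ≡ 565 (mod 989)
7^64 ≡ 565^2 = 319225 ≡ 767 (mod 989)
7^128 ≡ 767^2 = 588289 ≡ 823 (mod 989)
7^256 ≡ 823^2 = 677329 ≡ 853 (mod 989)
7^512 ≡ 853^2 = 727609 ≡ 694 (mod 989)
988 = 512 + 256 + 128 + 64 + 16 + 8 + 4 in binary powers of 2.
So 7^988 ≡ 694 · 853 · 823 · 767 · 466 · 909 · 423 ≡ 767 (mod 989).
Since 767 ≠ 1, base 7 is a Fermat witness: 989 is composite.

767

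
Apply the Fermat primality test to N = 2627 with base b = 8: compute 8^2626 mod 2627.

8^1 ≡ 8 (mod 2627)
8^2 ≡ 8^2 = 64 ≡ 64 (mod 2627)
8^4 ≡ 64^2 = 4096 ≡ 1469 (mod 2627)
8^8 ≡ 1469^2 = 2157961 ≡ 1194 (mod 2627)
8^16 ≡ 1194^2 = 1425636 ≡ 1802 (mod 2627)
8^32 ≡ 1802^2 = 3247204 ≡ 232 (mod 2627)
8^64 ≡ 232^2 = 53824 ≡ 1284 (mod 2627)
8^128 ≡ 1284^2 = 1648656 ≡ 1527 (mod 2627)
8^256 ≡ 1527^2 = 2331729 ≡ 1580 (mod 2627)
8^512 ≡ 1580^2 = 2496400 ≡ 750 (mod 2627)
8^1024 ≡ 750^2 = 562500 ≡ 322 (mod 2627)
8^2048 ≡ 322^2 = 103684 ≡ 1231 (mod 2627)
2626 = 2048 + 512 + 64 + 2 in binary powers of 2.
So 8^2626 ≡ 1231 · 750 · 1284 · 64 ≡ 2564 (mod 2627).
Since 2564 ≠ 1, base 8 is a Fermat witness: 2627 is composite.

2564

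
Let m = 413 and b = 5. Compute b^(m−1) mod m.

226

5^1 ≡ 5 (mod 413)
5^2 ≡ 5^2 = 25 ≡ 25 (mod 413)
5^4 ≡ 25^2 = 625 ≡ 212 (mod 413)
5^8 ≡ 212^2 = 44944 ≡ 340 (mod 413)
5^16 ≡ 340^2 = 115600 ≡ 373 (mod 413)
5^32 ≡ 373^2 = 139129 ≡ 361 (mod 413)
5^64 ≡ 361^2 = 130321 ≡ 226 (mod 413)
5^128 ≡ 226^2 = 51076 ≡ 277 (mod 413)
5^256 ≡ 277^2 = 76729 ≡ 324 (mod 413)
412 = 256 + 128 + 16 + 8 + 4 in binary powers of 2.
So 5^412 ≡ 324 · 277 · 373 · 340 · 212 ≡ 226 (mod 413).
Since 226 ≠ 1, base 5 is a Fermat witness: 413 is composite.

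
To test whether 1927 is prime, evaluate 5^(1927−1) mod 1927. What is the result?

5^1 ≡ 5 (mod 1927)
5^2 ≡ 5^2 = 25 ≡ 25 (mod 1927)
5^4 ≡ 25^2 = 625 ≡ 625 (mod 1927)
5^8 ≡ 625^2 = 390625 ≡ 1371 (mod 1927)
5^16 ≡ 1371^2 = 1879641 ≡ 816 (mod 1927)
5^32 ≡ 816^2 = 665856 ≡ 1041 (mod 1927)
5^64 ≡ 1041^2 = 1083681 ≡ 707 (mod 1927)
5^128 ≡ 707^2 = 499849 ≡ 756 (mod 1927)
5^256 ≡ 756^2 = 571536 ≡ 1144 (mod 1927)
5^512 ≡ 1144^2 = 1308736 ≡ 303 (mod 1927)
5^1024 ≡ 303^2 = 91809 ≡ 1240 (mod 1927)
1926 = 1024 + 512 + 256 + 128 + 4 + 2 in binary powers of 2.
So 5^1926 ≡ 1240 · 303 · 1144 · 756 · 625 · 25 ≡ 291 (mod 1927).
Since 291 ≠ 1, base 5 is a Fermat witness: 1927 is composite.

291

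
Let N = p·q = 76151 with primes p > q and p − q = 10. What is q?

271

Since p = q + 10, we have 76151 = q(q + 10), so q² + 10q − 76151 = 0.
Discriminant: 10² + 4·76151 = 100 + 304604 = 304704; √304704 = 552.
q = (−10 + 552)/2 = 271, and p = q + 10 = 281.
Check: 271 · 281 = 76151.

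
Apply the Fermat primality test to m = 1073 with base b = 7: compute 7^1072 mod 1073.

7

7^1 ≡ 7 (mod 1073)
7^2 ≡ 7^2 = 49 ≡ 49 (mod 1073)
7^4 ≡ 49^2 = 2401 ≡ 255 (mod 1073)
7^8 ≡ 255^2 = 65025 ≡ 645 (mod 1073)
7^16 ≡ 645^2 = 416025 ≡ 774 (mod 1073)
7^32 ≡ 774^2 = 599076 ≡ 342 (mod 1073)
7^64 ≡ 342^2 = 116964 ≡ 7 (mod 1073)
7^128 ≡ 7^2 = 49 ≡ 49 (mod 1073)
7^256 ≡ 49^2 = 2401 ≡ 255 (mod 1073)
7^512 ≡ 255^2 = 65025 ≡ 645 (mod 1073)
7^1024 ≡ 645^2 = 416025 ≡ 774 (mod 1073)
1072 = 1024 + 32 + 16 in binary powers of 2.
So 7^1072 ≡ 774 · 342 · 774 ≡ 7 (mod 1073).
Since 7 ≠ 1, base 7 is a Fermat witness: 1073 is composite.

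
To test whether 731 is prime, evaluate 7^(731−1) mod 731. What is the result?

36

7^1 ≡ 7 (mod 731)
7^2 ≡ 7^2 = 49 ≡ 49 (mod 731)
7^4 ≡ 49^2 = 2401 ≡ 208 (mod 731)
7^8 ≡ 208^2 = 43264 ≡ 135 (mod 731)
7^16 ≡ 135^2 = 18225 ≡ 681 (mod 731)
7^32 ≡ 681^2 = 463761 ≡ 307 (mod 731)
7^64 ≡ 307^2 = 94249 ≡ 681 (mod 731)
7^128 ≡ 681^2 = 463761 ≡ 307 (mod 731)
7^256 ≡ 307^2 = 94249 ≡ 681 (mod 731)
7^512 ≡ 681^2 = 463761 ≡ 307 (mod 731)
730 = 512 + 128 + 64 + 16 + 8 + 2 in binary powers of 2.
So 7^730 ≡ 307 · 307 · 681 · 681 · 135 · 49 ≡ 36 (mod 731).
Since 36 ≠ 1, base 7 is a Fermat witness: 731 is composite.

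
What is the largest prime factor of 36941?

53

36941 = 17 · 2173
2173 = 41 · 53
53 is prime.
So 36941 = 17 · 41 · 53; the largest prime factor is 53.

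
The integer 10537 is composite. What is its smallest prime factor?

10537 is odd.
Digit sum 16, not divisible by 3.
Ends in 7: not divisible by 5.
7: 10537 = 7·1505 + 2
11: 10537 = 11·957 + 10
13: 10537 = 13·810 + 7
17: 10537 = 17·619 + 14
19: 10537 = 19·554 + 11
23: 10537 = 23·458 + 3
29: 10537 = 29·363 + 10
31: 10537 = 31·339 + 28
37: 10537 = 37·284 + 29
41: 10537 = 41·257

41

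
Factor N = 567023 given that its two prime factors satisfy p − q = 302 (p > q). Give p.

919

Since p = q + 302, we have 567023 = q(q + 302), so q² + 302q − 567023 = 0.
Discriminant: 302² + 4·567023 = 91204 + 2268092 = 2359296; √2359296 = 1536.
q = (−302 + 1536)/2 = 617, and p = q + 302 = 919.
Check: 617 · 919 = 567023.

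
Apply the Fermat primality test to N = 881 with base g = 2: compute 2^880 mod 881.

2^1 ≡ 2 (mod 881)
2^2 ≡ 2^2 = 4 ≡ 4 (mod 881)
2^4 ≡ 4^2 = 16 ≡ 16 (mod 881)
2^8 ≡ 16^2 = 256 ≡ 256 (mod 881)
2^16 ≡ 256^2 = 65536 ≡ 342 (mod 881)
2^32 ≡ 342^2 = 116964 ≡ 672 (mod 881)
2^64 ≡ 672^2 = 451584 ≡ 512 (mod 881)
2^128 ≡ 512^2 = 262144 ≡ 487 (mod 881)
2^256 ≡ 487^2 = 237169 ≡ 180 (mod 881)
2^512 ≡ 180^2 = 32400 ≡ 684 (mod 881)
880 = 512 + 256 + 64 + 32 + 16 in binary powers of 2.
So 2^880 ≡ 684 · 180 · 512 · 672 · 342 ≡ 1 (mod 881).
Since the result is 1, base 2 gives no evidence that 881 is composite.

1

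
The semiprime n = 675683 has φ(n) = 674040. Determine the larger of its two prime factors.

823

φ(n) = (p−1)(q−1) = n − (p+q) + 1, so p + q = 675683 − 674040 + 1 = 1644.
p and q are the roots of t² − 1644t + 675683 = 0.
Discriminant: 1644² − 4·675683 = 2702736 − 2702732 = 4; √4 = 2.
q = (1644 − 2)/2 = 821, p = (1644 + 2)/2 = 823.
Check: 821 · 823 = 675683.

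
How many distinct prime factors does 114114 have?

114114 = 2 · 57057
57057 = 3 · 19019
19019 = 7 · 2717
2717 = 11 · 247
247 = 13 · 19
114114 = 2 · 3 · 7 · 11 · 13 · 19, which has 6 distinct prime factors.

6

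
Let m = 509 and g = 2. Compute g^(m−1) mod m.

1

2^1 ≡ 2 (mod 509)
2^2 ≡ 2^2 = 4 ≡ 4 (mod 509)
2^4 ≡ 4^2 = 16 ≡ 16 (mod 509)
2^8 ≡ 16^2 = 256 ≡ 256 (mod 509)
2^16 ≡ 256^2 = 65536 ≡ 384 (mod 509)
2^32 ≡ 384^2 = 147456 ≡ 355 (mod 509)
2^64 ≡ 355^2 = 126025 ≡ 302 (mod 509)
2^128 ≡ 302^2 = 91204 ≡ 93 (mod 509)
2^256 ≡ 93^2 = 8649 ≡ 505 (mod 509)
508 = 256 + 128 + 64 + 32 + 16 + 8 + 4 in binary powers of 2.
So 2^508 ≡ 505 · 93 · 302 · 355 · 384 · 256 · 16 ≡ 1 (mod 509).
Since the result is 1, base 2 gives no evidence that 509 is composite.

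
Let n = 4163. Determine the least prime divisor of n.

4163 is odd.
Digit sum 14, not divisible by 3.
Ends in 3: not divisible by 5.
7: 4163 = 7·594 + 5
11: 4163 = 11·378 + 5
13: 4163 = 13·320 + 3
17: 4163 = 17·244 + 15
19: 4163 = 19·219 + 2
23: 4163 = 23·181

23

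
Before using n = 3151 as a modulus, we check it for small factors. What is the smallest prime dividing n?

23

3151 is odd.
Digit sum 10, not divisible by 3.
Ends in 1: not divisible by 5.
7: 3151 = 7·450 + 1
11: 3151 = 11·286 + 5
13: 3151 = 13·242 + 5
17: 3151 = 17·185 + 6
19: 3151 = 19·165 + 16
23: 3151 = 23·137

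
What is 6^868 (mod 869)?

840

6^1 ≡ 6 (mod 869)
6^2 ≡ 6^2 = 36 ≡ 36 (mod 869)
6^4 ≡ 36^2 = 1296 ≡ 427 (mod 869)
6^8 ≡ 427^2 = 182329 ≡ 708 (mod 869)
6^16 ≡ 708^2 = 501264 ≡ 720 (mod 869)
6^32 ≡ 720^2 = 518400 ≡ 476 (mod 869)
6^64 ≡ 476^2 = 226576 ≡ 636 (mod 869)
6^128 ≡ 636^2 = 404496 ≡ 411 (mod 869)
6^256 ≡ 411^2 = 168921 ≡ 335 (mod 869)
6^512 ≡ 335^2 = 112225 ≡ 124 (mod 869)
868 = 512 + 256 + 64 + 32 + 4 in binary powers of 2.
So 6^868 ≡ 124 · 335 · 636 · 476 · 427 ≡ 840 (mod 869).
Since 840 ≠ 1, base 6 is a Fermat witness: 869 is composite.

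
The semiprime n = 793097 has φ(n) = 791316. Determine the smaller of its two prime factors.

φ(n) = (p−1)(q−1) = n − (p+q) + 1, so p + q = 793097 − 791316 + 1 = 1782.
p and q are the roots of t² − 1782t + 793097 = 0.
Discriminant: 1782² − 4·793097 = 3175524 − 3172388 = 3136; √3136 = 56.
q = (1782 − 56)/2 = 863, p = (1782 + 56)/2 = 919.
Check: 863 · 919 = 793097.

863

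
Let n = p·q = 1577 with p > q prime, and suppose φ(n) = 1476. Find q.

φ(n) = (p−1)(q−1) = n − (p+q) + 1, so p + q = 1577 − 1476 + 1 = 102.
p and q are the roots of t² − 102t + 1577 = 0.
Discriminant: 102² − 4·1577 = 10404 − 6308 = 4096; √4096 = 64.
q = (102 − 64)/2 = 19, p = (102 + 64)/2 = 83.
Check: 19 · 83 = 1577.

19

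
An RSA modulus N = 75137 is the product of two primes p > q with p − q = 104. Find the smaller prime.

Since p = q + 104, we have 75137 = q(q + 104), so q² + 104q − 75137 = 0.
Discriminant: 104² + 4·75137 = 10816 + 300548 = 311364; √311364 = 558.
q = (−104 + 558)/2 = 227, and p = q + 104 = 331.
Check: 227 · 331 = 75137.

227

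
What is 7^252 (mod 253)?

82

7^1 ≡ 7 (mod 253)
7^2 ≡ 7^2 = 49 ≡ 49 (mod 253)
7^4 ≡ 49^2 = 2401 ≡ 124 (mod 253)
7^8 ≡ 124^2 = 15376 ≡ 196 (mod 253)
7^16 ≡ 196^2 = 38416 ≡ 213 (mod 253)
7^32 ≡ 213^2 = 45369 ≡ 82 (mod 253)
7^64 ≡ 82^2 = 6724 ≡ 146 (mod 253)
7^128 ≡ 146^2 = 21316 ≡ 64 (mod 253)
252 = 128 + 64 + 32 + 16 + 8 + 4 in binary powers of 2.
So 7^252 ≡ 64 · 146 · 82 · 213 · 196 · 124 ≡ 82 (mod 253).
Since 82 ≠ 1, base 7 is a Fermat witness: 253 is composite.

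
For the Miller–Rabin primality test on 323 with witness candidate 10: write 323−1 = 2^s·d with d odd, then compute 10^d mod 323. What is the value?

78

323 − 1 = 322 = 2^1 · 161, so d = 161.
10^1 ≡ 10 (mod 323)
10^2 ≡ 10^2 = 100 ≡ 100 (mod 323)
10^4 ≡ 100^2 = 10000 ≡ 310 (mod 323)
10^8 ≡ 310^2 = 96100 ≡ 169 (mod 323)
10^16 ≡ 169^2 = 28561 ≡ 137 (mod 323)
10^32 ≡ 137^2 = 18769 ≡ 35 (mod 323)
10^64 ≡ 35^2 = 1225 ≡ 256 (mod 323)
10^128 ≡ 256^2 = 65536 ≡ 290 (mod 323)
161 = 128 + 32 + 1 in binary powers of 2.
So 10^161 ≡ 290 · 35 · 10 ≡ 78 (mod 323).
Squaring chain: 78; never reaches −1, so base 10 is a Miller–Rabin witness that 323 is composite.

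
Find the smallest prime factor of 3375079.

3375079 is odd.
Digit sum 34, not divisible by 3.
Ends in 9: not divisible by 5.
7: 3375079 = 7·482154 + 1
11: 3375079 = 11·306825 + 4
13: 3375079 = 13·259621 + 6
17: 3375079 = 17·198534 + 1
19: 3375079 = 19·177635 + 14
23: 3375079 = 23·146742 + 13
29: 3375079 = 29·116382 + 1
31: 3375079 = 31·108873 + 16
37: 3375079 = 37·91218 + 13
41: 3375079 = 41·82319

41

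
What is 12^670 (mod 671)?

12^1 ≡ 12 (mod 671)
12^2 ≡ 12^2 = 144 ≡ 144 (mod 671)
12^4 ≡ 144^2 = 20736 ≡ 606 (mod 671)
12^8 ≡ 606^2 = 367236 ≡ 199 (mod 671)
12^16 ≡ 199^2 = 39601 ≡ 12 (mod 671)
12^32 ≡ 12^2 = 144 ≡ 144 (mod 671)
12^64 ≡ 144^2 = 20736 ≡ 606 (mod 671)
12^128 ≡ 606^2 = 367236 ≡ 199 (mod 671)
12^256 ≡ 199^2 = 39601 ≡ 12 (mod 671)
12^512 ≡ 12^2 = 144 ≡ 144 (mod 671)
670 = 512 + 128 + 16 + 8 + 4 + 2 in binary powers of 2.
So 12^670 ≡ 144 · 199 · 12 · 199 · 606 · 144 ≡ 474 (mod 671).
Since 474 ≠ 1, base 12 is a Fermat witness: 671 is composite.

474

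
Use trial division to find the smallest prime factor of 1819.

1819 is odd.
Digit sum 19, not divisible by 3.
Ends in 9: not divisible by 5.
7: 1819 = 7·259 + 6
11: 1819 = 11·165 + 4
13: 1819 = 13·139 + 12
17: 1819 = 17·107

17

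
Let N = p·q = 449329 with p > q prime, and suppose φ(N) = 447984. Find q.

φ(n) = (p−1)(q−1) = n − (p+q) + 1, so p + q = 449329 − 447984 + 1 = 1346.
p and q are the roots of t² − 1346t + 449329 = 0.
Discriminant: 1346² − 4·449329 = 1811716 − 1797316 = 14400; √14400 = 120.
q = (1346 − 120)/2 = 613, p = (1346 + 120)/2 = 733.
Check: 613 · 733 = 449329.

613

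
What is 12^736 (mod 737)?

12^1 ≡ 12 (mod 737)
12^2 ≡ 12^2 = 144 ≡ 144 (mod 737)
12^4 ≡ 144^2 = 20736 ≡ 100 (mod 737)
12^8 ≡ 100^2 = 10000 ≡ 419 (mod 737)
12^16 ≡ 419^2 = 175561 ≡ 155 (mod 737)
12^32 ≡ 155^2 = 24025 ≡ 441 (mod 737)
12^64 ≡ 441^2 = 194481 ≡ 650 (mod 737)
12^128 ≡ 650^2 = 422500 ≡ 199 (mod 737)
12^256 ≡ 199^2 = 39601 ≡ 540 (mod 737)
12^512 ≡ 540^2 = 291600 ≡ 485 (mod 737)
736 = 512 + 128 + 64 + 32 in binary powers of 2.
So 12^736 ≡ 485 · 199 · 650 · 441 ≡ 639 (mod 737).
Since 639 ≠ 1, base 12 is a Fermat witness: 737 is composite.

639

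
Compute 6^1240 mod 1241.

951

6^1 ≡ 6 (mod 1241)
6^2 ≡ 6^2 = 36 ≡ 36 (mod 1241)
6^4 ≡ 36^2 = 1296 ≡ 55 (mod 1241)
6^8 ≡ 55^2 = 3025 ≡ 543 (mod 1241)
6^16 ≡ 543^2 = 294849 ≡ 732 (mod 1241)
6^32 ≡ 732^2 = 535824 ≡ 953 (mod 1241)
6^64 ≡ 953^2 = 908209 ≡ 1038 (mod 1241)
6^128 ≡ 1038^2 = 1077444 ≡ 256 (mod 1241)
6^256 ≡ 256^2 = 65536 ≡ 1004 (mod 1241)
6^512 ≡ 1004^2 = 1008016 ≡ 324 (mod 1241)
6^1024 ≡ 324^2 = 104976 ≡ 732 (mod 1241)
1240 = 1024 + 128 + 64 + 16 + 8 in binary powers of 2.
So 6^1240 ≡ 732 · 256 · 1038 · 732 · 543 ≡ 951 (mod 1241).
Since 951 ≠ 1, base 6 is a Fermat witness: 1241 is composite.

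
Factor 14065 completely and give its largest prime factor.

14065 = 5 · 2813
2813 = 29 · 97
97 is prime.
So 14065 = 5 · 29 · 97; the largest prime factor is 97.

97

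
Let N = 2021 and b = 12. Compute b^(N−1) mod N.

397

12^1 ≡ 12 (mod 2021)
12^2 ≡ 12^2 = 144 ≡ 144 (mod 2021)
12^4 ≡ 144^2 = 20736 ≡ 526 (mod 2021)
12^8 ≡ 526^2 = 276676 ≡ 1820 (mod 2021)
12^16 ≡ 1820^2 = 3312400 ≡ 2002 (mod 2021)
12^32 ≡ 2002^2 = 4008004 ≡ 361 (mod 2021)
12^64 ≡ 361^2 = 130321 ≡ 977 (mod 2021)
12^128 ≡ 977^2 = 954529 ≡ 617 (mod 2021)
12^256 ≡ 617^2 = 380689 ≡ 741 (mod 2021)
12^512 ≡ 741^2 = 549081 ≡ 1390 (mod 2021)
12^1024 ≡ 1390^2 = 1932100 ≡ 24 (mod 2021)
2020 = 1024 + 512 + 256 + 128 + 64 + 32 + 4 in binary powers of 2.
So 12^2020 ≡ 24 · 1390 · 741 · 617 · 977 · 361 · 526 ≡ 397 (mod 2021).
Since 397 ≠ 1, base 12 is a Fermat witness: 2021 is composite.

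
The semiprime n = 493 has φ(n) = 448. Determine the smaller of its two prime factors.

φ(n) = (p−1)(q−1) = n − (p+q) + 1, so p + q = 493 − 448 + 1 = 46.
p and q are the roots of t² − 46t + 493 = 0.
Discriminant: 46² − 4·493 = 2116 − 1972 = 144; √144 = 12.
q = (46 − 12)/2 = 17, p = (46 + 12)/2 = 29.
Check: 17 · 29 = 493.

17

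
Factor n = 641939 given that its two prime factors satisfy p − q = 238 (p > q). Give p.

929

Since p = q + 238, we have 641939 = q(q + 238), so q² + 238q − 641939 = 0.
Discriminant: 238² + 4·641939 = 56644 + 2567756 = 2624400; √2624400 = 1620.
q = (−238 + 1620)/2 = 691, and p = q + 238 = 929.
Check: 691 · 929 = 641939.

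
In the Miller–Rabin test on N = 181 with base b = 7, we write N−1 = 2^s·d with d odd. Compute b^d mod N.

181 − 1 = 180 = 2^2 · 45, so d = 45.
7^1 ≡ 7 (mod 181)
7^2 ≡ 7^2 = 49 ≡ 49 (mod 181)
7^4 ≡ 49^2 = 2401 ≡ 48 (mod 181)
7^8 ≡ 48^2 = 2304 ≡ 132 (mod 181)
7^16 ≡ 132^2 = 17424 ≡ 48 (mod 181)
7^32 ≡ 48^2 = 2304 ≡ 132 (mod 181)
45 = 32 + 8 + 4 + 1 in binary powers of 2.
So 7^45 ≡ 132 · 132 · 48 · 7 ≡ 19 (mod 181).
Squaring chain: 19 → 180; reaches −1, so base 7 does not prove 181 composite.

19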